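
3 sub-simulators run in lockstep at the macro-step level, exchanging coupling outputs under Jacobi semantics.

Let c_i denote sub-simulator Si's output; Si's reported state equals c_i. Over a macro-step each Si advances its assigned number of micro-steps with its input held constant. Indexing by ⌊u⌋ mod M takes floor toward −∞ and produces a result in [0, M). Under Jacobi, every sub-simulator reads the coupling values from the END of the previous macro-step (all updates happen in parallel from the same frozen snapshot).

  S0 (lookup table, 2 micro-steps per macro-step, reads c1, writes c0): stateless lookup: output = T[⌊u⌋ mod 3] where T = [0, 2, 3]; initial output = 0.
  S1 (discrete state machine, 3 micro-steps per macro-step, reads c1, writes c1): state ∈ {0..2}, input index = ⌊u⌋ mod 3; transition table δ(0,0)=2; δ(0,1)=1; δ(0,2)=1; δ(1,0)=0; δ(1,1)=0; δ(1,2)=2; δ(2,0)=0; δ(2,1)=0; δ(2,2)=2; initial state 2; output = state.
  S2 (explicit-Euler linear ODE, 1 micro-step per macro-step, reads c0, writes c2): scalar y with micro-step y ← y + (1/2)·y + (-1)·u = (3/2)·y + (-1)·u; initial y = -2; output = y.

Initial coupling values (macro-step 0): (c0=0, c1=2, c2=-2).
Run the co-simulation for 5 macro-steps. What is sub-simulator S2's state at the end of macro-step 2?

macro 1: S0 reads c1=2 → after 2×micro: 3; S1 reads c1=2 → after 3×micro: 2; S2 reads c0=0 → after 1×micro: -3 ⇒ (c0=3, c1=2, c2=-3)
macro 2: S0 reads c1=2 → after 2×micro: 3; S1 reads c1=2 → after 3×micro: 2; S2 reads c0=3 → after 1×micro: -15/2 ⇒ (c0=3, c1=2, c2=-15/2)
macro 3: S0 reads c1=2 → after 2×micro: 3; S1 reads c1=2 → after 3×micro: 2; S2 reads c0=3 → after 1×micro: -57/4 ⇒ (c0=3, c1=2, c2=-57/4)
macro 4: S0 reads c1=2 → after 2×micro: 3; S1 reads c1=2 → after 3×micro: 2; S2 reads c0=3 → after 1×micro: -195/8 ⇒ (c0=3, c1=2, c2=-195/8)
macro 5: S0 reads c1=2 → after 2×micro: 3; S1 reads c1=2 → after 3×micro: 2; S2 reads c0=3 → after 1×micro: -633/16 ⇒ (c0=3, c1=2, c2=-633/16)

S2 state at macro-step 2 = -15/2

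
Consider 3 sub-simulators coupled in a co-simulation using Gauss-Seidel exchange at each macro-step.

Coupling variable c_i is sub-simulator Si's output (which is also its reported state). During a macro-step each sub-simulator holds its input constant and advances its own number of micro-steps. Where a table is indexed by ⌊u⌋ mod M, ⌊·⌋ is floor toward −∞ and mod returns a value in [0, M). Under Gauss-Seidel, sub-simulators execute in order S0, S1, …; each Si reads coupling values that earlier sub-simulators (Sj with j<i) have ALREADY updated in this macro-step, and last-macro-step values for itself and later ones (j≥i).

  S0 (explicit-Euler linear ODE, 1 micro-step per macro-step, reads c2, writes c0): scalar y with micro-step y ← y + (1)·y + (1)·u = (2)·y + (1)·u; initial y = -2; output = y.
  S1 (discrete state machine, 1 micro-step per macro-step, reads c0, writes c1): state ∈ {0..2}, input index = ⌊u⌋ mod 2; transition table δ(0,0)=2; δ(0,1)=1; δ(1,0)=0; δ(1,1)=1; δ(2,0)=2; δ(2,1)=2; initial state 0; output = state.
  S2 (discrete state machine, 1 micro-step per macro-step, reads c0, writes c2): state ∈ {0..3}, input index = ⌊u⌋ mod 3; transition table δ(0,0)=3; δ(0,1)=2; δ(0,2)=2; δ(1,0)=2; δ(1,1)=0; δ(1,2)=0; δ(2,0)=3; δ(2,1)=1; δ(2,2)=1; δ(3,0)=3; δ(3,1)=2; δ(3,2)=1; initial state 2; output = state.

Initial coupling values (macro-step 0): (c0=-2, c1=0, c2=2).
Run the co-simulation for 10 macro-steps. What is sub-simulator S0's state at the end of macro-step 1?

macro 1: S0 reads c2=2 → after 1×micro: -2; S1 reads c0=-2 → after 1×micro: 2; S2 reads c0=-2 → after 1×micro: 1 ⇒ (c0=-2, c1=2, c2=1)
macro 2: S0 reads c2=1 → after 1×micro: -3; S1 reads c0=-3 → after 1×micro: 2; S2 reads c0=-3 → after 1×micro: 2 ⇒ (c0=-3, c1=2, c2=2)
macro 3: S0 reads c2=2 → after 1×micro: -4; S1 reads c0=-4 → after 1×micro: 2; S2 reads c0=-4 → after 1×micro: 1 ⇒ (c0=-4, c1=2, c2=1)
macro 4: S0 reads c2=1 → after 1×micro: -7; S1 reads c0=-7 → after 1×micro: 2; S2 reads c0=-7 → after 1×micro: 0 ⇒ (c0=-7, c1=2, c2=0)
macro 5: S0 reads c2=0 → after 1×micro: -14; S1 reads c0=-14 → after 1×micro: 2; S2 reads c0=-14 → after 1×micro: 2 ⇒ (c0=-14, c1=2, c2=2)
macro 6: S0 reads c2=2 → after 1×micro: -26; S1 reads c0=-26 → after 1×micro: 2; S2 reads c0=-26 → after 1×micro: 1 ⇒ (c0=-26, c1=2, c2=1)
macro 7: S0 reads c2=1 → after 1×micro: -51; S1 reads c0=-51 → after 1×micro: 2; S2 reads c0=-51 → after 1×micro: 2 ⇒ (c0=-51, c1=2, c2=2)
macro 8: S0 reads c2=2 → after 1×micro: -100; S1 reads c0=-100 → after 1×micro: 2; S2 reads c0=-100 → after 1×micro: 1 ⇒ (c0=-100, c1=2, c2=1)
macro 9: S0 reads c2=1 → after 1×micro: -199; S1 reads c0=-199 → after 1×micro: 2; S2 reads c0=-199 → after 1×micro: 0 ⇒ (c0=-199, c1=2, c2=0)
macro 10: S0 reads c2=0 → after 1×micro: -398; S1 reads c0=-398 → after 1×micro: 2; S2 reads c0=-398 → after 1×micro: 2 ⇒ (c0=-398, c1=2, c2=2)

S0 state at macro-step 1 = -2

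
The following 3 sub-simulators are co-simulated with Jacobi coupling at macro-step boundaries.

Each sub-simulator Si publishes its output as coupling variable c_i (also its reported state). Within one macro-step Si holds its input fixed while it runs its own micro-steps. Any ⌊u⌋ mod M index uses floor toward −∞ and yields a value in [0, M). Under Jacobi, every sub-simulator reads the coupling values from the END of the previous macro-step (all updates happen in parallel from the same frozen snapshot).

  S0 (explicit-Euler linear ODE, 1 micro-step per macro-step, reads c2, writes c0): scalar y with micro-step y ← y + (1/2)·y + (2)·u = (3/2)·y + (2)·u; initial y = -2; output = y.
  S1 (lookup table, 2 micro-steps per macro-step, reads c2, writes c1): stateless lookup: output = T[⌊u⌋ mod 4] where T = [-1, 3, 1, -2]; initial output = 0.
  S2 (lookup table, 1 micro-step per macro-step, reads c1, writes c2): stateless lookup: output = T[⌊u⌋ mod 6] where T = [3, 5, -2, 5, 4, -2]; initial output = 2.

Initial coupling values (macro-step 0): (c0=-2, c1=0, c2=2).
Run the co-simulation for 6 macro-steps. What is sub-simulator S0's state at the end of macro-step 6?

macro 1: S0 reads c2=2 → after 1×micro: 1; S1 reads c2=2 → after 2×micro: 1; S2 reads c1=0 → after 1×micro: 3 ⇒ (c0=1, c1=1, c2=3)
macro 2: S0 reads c2=3 → after 1×micro: 15/2; S1 reads c2=3 → after 2×micro: -2; S2 reads c1=1 → after 1×micro: 5 ⇒ (c0=15/2, c1=-2, c2=5)
macro 3: S0 reads c2=5 → after 1×micro: 85/4; S1 reads c2=5 → after 2×micro: 3; S2 reads c1=-2 → after 1×micro: 4 ⇒ (c0=85/4, c1=3, c2=4)
macro 4: S0 reads c2=4 → after 1×micro: 319/8; S1 reads c2=4 → after 2×micro: -1; S2 reads c1=3 → after 1×micro: 5 ⇒ (c0=319/8, c1=-1, c2=5)
macro 5: S0 reads c2=5 → after 1×micro: 1117/16; S1 reads c2=5 → after 2×micro: 3; S2 reads c1=-1 → after 1×micro: -2 ⇒ (c0=1117/16, c1=3, c2=-2)
macro 6: S0 reads c2=-2 → after 1×micro: 3223/32; S1 reads c2=-2 → after 2×micro: 1; S2 reads c1=3 → after 1×micro: 5 ⇒ (c0=3223/32, c1=1, c2=5)

S0 state at macro-step 6 = 3223/32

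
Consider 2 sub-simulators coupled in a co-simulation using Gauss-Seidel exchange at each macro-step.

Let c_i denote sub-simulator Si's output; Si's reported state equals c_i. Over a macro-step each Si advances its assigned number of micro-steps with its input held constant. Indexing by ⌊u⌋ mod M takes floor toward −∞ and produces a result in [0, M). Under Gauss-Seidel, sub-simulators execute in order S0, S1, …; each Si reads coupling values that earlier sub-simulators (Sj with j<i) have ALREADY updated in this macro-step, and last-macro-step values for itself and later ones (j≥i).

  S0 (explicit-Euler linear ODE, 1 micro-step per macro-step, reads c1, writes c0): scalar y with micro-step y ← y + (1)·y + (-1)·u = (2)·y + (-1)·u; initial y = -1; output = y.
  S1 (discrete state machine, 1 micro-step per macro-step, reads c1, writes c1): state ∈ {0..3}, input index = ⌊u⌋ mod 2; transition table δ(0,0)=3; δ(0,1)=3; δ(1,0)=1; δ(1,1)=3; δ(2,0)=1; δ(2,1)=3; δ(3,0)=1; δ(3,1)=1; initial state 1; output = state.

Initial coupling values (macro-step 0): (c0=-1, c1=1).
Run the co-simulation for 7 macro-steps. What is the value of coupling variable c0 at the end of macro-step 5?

c0 at macro-step 5 = -83

macro 1: S0 reads c1=1 → after 1×micro: -3; S1 reads c1=1 → after 1×micro: 3 ⇒ (c0=-3, c1=3)
macro 2: S0 reads c1=3 → after 1×micro: -9; S1 reads c1=3 → after 1×micro: 1 ⇒ (c0=-9, c1=1)
macro 3: S0 reads c1=1 → after 1×micro: -19; S1 reads c1=1 → after 1×micro: 3 ⇒ (c0=-19, c1=3)
macro 4: S0 reads c1=3 → after 1×micro: -41; S1 reads c1=3 → after 1×micro: 1 ⇒ (c0=-41, c1=1)
macro 5: S0 reads c1=1 → after 1×micro: -83; S1 reads c1=1 → after 1×micro: 3 ⇒ (c0=-83, c1=3)
macro 6: S0 reads c1=3 → after 1×micro: -169; S1 reads c1=3 → after 1×micro: 1 ⇒ (c0=-169, c1=1)
macro 7: S0 reads c1=1 → after 1×micro: -339; S1 reads c1=1 → after 1×micro: 3 ⇒ (c0=-339, c1=3)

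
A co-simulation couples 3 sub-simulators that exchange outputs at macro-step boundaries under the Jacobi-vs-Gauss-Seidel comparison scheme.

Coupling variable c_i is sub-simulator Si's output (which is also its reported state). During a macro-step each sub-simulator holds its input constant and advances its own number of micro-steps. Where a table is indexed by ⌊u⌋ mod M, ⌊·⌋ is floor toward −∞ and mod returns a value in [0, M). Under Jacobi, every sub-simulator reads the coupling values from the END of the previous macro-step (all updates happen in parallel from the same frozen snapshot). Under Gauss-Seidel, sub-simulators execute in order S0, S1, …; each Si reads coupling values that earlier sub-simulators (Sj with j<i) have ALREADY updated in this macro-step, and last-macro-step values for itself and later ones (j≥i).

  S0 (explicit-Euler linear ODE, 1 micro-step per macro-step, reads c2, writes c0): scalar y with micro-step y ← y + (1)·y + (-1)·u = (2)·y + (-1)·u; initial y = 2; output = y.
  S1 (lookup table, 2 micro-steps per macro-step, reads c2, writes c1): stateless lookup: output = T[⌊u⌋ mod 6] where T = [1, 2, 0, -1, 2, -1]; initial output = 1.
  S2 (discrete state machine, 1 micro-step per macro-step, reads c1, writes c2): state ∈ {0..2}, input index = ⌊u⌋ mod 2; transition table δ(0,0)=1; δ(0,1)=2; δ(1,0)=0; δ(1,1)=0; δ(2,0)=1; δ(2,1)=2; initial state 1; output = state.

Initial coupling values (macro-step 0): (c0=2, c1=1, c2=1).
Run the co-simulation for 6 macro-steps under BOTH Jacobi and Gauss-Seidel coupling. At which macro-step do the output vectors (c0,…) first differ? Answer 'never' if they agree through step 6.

first divergence at macro-step: 2

[Jacobi] macro 1: S0 reads c2=1 → after 1×micro: 3; S1 reads c2=1 → after 2×micro: 2; S2 reads c1=1 → after 1×micro: 0 ⇒ (c0=3, c1=2, c2=0)
[Jacobi] macro 2: S0 reads c2=0 → after 1×micro: 6; S1 reads c2=0 → after 2×micro: 1; S2 reads c1=2 → after 1×micro: 1 ⇒ (c0=6, c1=1, c2=1)
[Jacobi] macro 3: S0 reads c2=1 → after 1×micro: 11; S1 reads c2=1 → after 2×micro: 2; S2 reads c1=1 → after 1×micro: 0 ⇒ (c0=11, c1=2, c2=0)
[Jacobi] macro 4: S0 reads c2=0 → after 1×micro: 22; S1 reads c2=0 → after 2×micro: 1; S2 reads c1=2 → after 1×micro: 1 ⇒ (c0=22, c1=1, c2=1)
[Jacobi] macro 5: S0 reads c2=1 → after 1×micro: 43; S1 reads c2=1 → after 2×micro: 2; S2 reads c1=1 → after 1×micro: 0 ⇒ (c0=43, c1=2, c2=0)
[Jacobi] macro 6: S0 reads c2=0 → after 1×micro: 86; S1 reads c2=0 → after 2×micro: 1; S2 reads c1=2 → after 1×micro: 1 ⇒ (c0=86, c1=1, c2=1)
[Gauss-Seidel] macro 1: S0 reads c2=1 → after 1×micro: 3; S1 reads c2=1 → after 2×micro: 2; S2 reads c1=2 → after 1×micro: 0 ⇒ (c0=3, c1=2, c2=0)
[Gauss-Seidel] macro 2: S0 reads c2=0 → after 1×micro: 6; S1 reads c2=0 → after 2×micro: 1; S2 reads c1=1 → after 1×micro: 2 ⇒ (c0=6, c1=1, c2=2)
[Gauss-Seidel] macro 3: S0 reads c2=2 → after 1×micro: 10; S1 reads c2=2 → after 2×micro: 0; S2 reads c1=0 → after 1×micro: 1 ⇒ (c0=10, c1=0, c2=1)
[Gauss-Seidel] macro 4: S0 reads c2=1 → after 1×micro: 19; S1 reads c2=1 → after 2×micro: 2; S2 reads c1=2 → after 1×micro: 0 ⇒ (c0=19, c1=2, c2=0)
[Gauss-Seidel] macro 5: S0 reads c2=0 → after 1×micro: 38; S1 reads c2=0 → after 2×micro: 1; S2 reads c1=1 → after 1×micro: 2 ⇒ (c0=38, c1=1, c2=2)
[Gauss-Seidel] macro 6: S0 reads c2=2 → after 1×micro: 74; S1 reads c2=2 → after 2×micro: 0; S2 reads c1=0 → after 1×micro: 1 ⇒ (c0=74, c1=0, c2=1)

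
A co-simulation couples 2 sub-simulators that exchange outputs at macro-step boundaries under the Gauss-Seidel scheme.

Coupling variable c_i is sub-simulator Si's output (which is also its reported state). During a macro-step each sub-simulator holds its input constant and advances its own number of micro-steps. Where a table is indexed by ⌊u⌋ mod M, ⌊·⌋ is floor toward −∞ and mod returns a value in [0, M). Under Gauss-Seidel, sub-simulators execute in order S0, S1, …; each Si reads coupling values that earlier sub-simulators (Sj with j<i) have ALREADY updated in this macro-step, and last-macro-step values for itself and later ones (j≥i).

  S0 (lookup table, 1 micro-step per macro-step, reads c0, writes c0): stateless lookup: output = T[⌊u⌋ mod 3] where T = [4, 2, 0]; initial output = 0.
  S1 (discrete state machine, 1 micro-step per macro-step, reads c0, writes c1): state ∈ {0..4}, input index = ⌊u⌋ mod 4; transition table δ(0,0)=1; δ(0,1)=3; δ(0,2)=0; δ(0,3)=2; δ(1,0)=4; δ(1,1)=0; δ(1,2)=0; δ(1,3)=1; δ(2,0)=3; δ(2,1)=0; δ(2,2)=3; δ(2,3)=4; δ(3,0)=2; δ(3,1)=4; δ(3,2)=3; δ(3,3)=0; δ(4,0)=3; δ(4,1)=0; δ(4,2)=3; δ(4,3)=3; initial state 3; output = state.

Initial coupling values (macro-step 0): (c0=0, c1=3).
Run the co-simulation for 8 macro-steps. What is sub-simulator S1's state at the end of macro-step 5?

macro 1: S0 reads c0=0 → after 1×micro: 4; S1 reads c0=4 → after 1×micro: 2 ⇒ (c0=4, c1=2)
macro 2: S0 reads c0=4 → after 1×micro: 2; S1 reads c0=2 → after 1×micro: 3 ⇒ (c0=2, c1=3)
macro 3: S0 reads c0=2 → after 1×micro: 0; S1 reads c0=0 → after 1×micro: 2 ⇒ (c0=0, c1=2)
macro 4: S0 reads c0=0 → after 1×micro: 4; S1 reads c0=4 → after 1×micro: 3 ⇒ (c0=4, c1=3)
macro 5: S0 reads c0=4 → after 1×micro: 2; S1 reads c0=2 → after 1×micro: 3 ⇒ (c0=2, c1=3)
macro 6: S0 reads c0=2 → after 1×micro: 0; S1 reads c0=0 → after 1×micro: 2 ⇒ (c0=0, c1=2)
macro 7: S0 reads c0=0 → after 1×micro: 4; S1 reads c0=4 → after 1×micro: 3 ⇒ (c0=4, c1=3)
macro 8: S0 reads c0=4 → after 1×micro: 2; S1 reads c0=2 → after 1×micro: 3 ⇒ (c0=2, c1=3)

S1 state at macro-step 5 = 3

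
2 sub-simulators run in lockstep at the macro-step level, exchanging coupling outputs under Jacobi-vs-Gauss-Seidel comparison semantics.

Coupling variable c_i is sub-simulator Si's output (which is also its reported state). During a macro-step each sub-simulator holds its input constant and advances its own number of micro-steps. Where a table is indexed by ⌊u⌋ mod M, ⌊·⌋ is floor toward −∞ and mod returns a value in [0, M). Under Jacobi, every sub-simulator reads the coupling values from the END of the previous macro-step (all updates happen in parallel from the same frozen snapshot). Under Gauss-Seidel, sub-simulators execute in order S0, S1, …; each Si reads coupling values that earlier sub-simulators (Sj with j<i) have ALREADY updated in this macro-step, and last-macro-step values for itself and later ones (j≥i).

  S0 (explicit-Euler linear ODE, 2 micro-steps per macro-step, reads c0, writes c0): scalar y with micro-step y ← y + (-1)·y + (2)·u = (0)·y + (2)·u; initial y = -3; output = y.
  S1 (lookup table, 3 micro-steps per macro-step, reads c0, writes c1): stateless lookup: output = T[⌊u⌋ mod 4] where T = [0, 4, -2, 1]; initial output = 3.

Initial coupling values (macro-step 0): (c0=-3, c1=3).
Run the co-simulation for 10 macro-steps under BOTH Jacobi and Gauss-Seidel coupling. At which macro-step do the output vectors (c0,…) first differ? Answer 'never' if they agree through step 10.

first divergence at macro-step: 1

[Jacobi] macro 1: S0 reads c0=-3 → after 2×micro: -6; S1 reads c0=-3 → after 3×micro: 4 ⇒ (c0=-6, c1=4)
[Jacobi] macro 2: S0 reads c0=-6 → after 2×micro: -12; S1 reads c0=-6 → after 3×micro: -2 ⇒ (c0=-12, c1=-2)
[Jacobi] macro 3: S0 reads c0=-12 → after 2×micro: -24; S1 reads c0=-12 → after 3×micro: 0 ⇒ (c0=-24, c1=0)
[Jacobi] macro 4: S0 reads c0=-24 → after 2×micro: -48; S1 reads c0=-24 → after 3×micro: 0 ⇒ (c0=-48, c1=0)
[Jacobi] macro 5: S0 reads c0=-48 → after 2×micro: -96; S1 reads c0=-48 → after 3×micro: 0 ⇒ (c0=-96, c1=0)
[Jacobi] macro 6: S0 reads c0=-96 → after 2×micro: -192; S1 reads c0=-96 → after 3×micro: 0 ⇒ (c0=-192, c1=0)
[Jacobi] macro 7: S0 reads c0=-192 → after 2×micro: -384; S1 reads c0=-192 → after 3×micro: 0 ⇒ (c0=-384, c1=0)
[Jacobi] macro 8: S0 reads c0=-384 → after 2×micro: -768; S1 reads c0=-384 → after 3×micro: 0 ⇒ (c0=-768, c1=0)
[Jacobi] macro 9: S0 reads c0=-768 → after 2×micro: -1536; S1 reads c0=-768 → after 3×micro: 0 ⇒ (c0=-1536, c1=0)
[Jacobi] macro 10: S0 reads c0=-1536 → after 2×micro: -3072; S1 reads c0=-1536 → after 3×micro: 0 ⇒ (c0=-3072, c1=0)
[Gauss-Seidel] macro 1: S0 reads c0=-3 → after 2×micro: -6; S1 reads c0=-6 → after 3×micro: -2 ⇒ (c0=-6, c1=-2)
[Gauss-Seidel] macro 2: S0 reads c0=-6 → after 2×micro: -12; S1 reads c0=-12 → after 3×micro: 0 ⇒ (c0=-12, c1=0)
[Gauss-Seidel] macro 3: S0 reads c0=-12 → after 2×micro: -24; S1 reads c0=-24 → after 3×micro: 0 ⇒ (c0=-24, c1=0)
[Gauss-Seidel] macro 4: S0 reads c0=-24 → after 2×micro: -48; S1 reads c0=-48 → after 3×micro: 0 ⇒ (c0=-48, c1=0)
[Gauss-Seidel] macro 5: S0 reads c0=-48 → after 2×micro: -96; S1 reads c0=-96 → after 3×micro: 0 ⇒ (c0=-96, c1=0)
[Gauss-Seidel] macro 6: S0 reads c0=-96 → after 2×micro: -192; S1 reads c0=-192 → after 3×micro: 0 ⇒ (c0=-192, c1=0)
[Gauss-Seidel] macro 7: S0 reads c0=-192 → after 2×micro: -384; S1 reads c0=-384 → after 3×micro: 0 ⇒ (c0=-384, c1=0)
[Gauss-Seidel] macro 8: S0 reads c0=-384 → after 2×micro: -768; S1 reads c0=-768 → after 3×micro: 0 ⇒ (c0=-768, c1=0)
[Gauss-Seidel] macro 9: S0 reads c0=-768 → after 2×micro: -1536; S1 reads c0=-1536 → after 3×micro: 0 ⇒ (c0=-1536, c1=0)
[Gauss-Seidel] macro 10: S0 reads c0=-1536 → after 2×micro: -3072; S1 reads c0=-3072 → after 3×micro: 0 ⇒ (c0=-3072, c1=0)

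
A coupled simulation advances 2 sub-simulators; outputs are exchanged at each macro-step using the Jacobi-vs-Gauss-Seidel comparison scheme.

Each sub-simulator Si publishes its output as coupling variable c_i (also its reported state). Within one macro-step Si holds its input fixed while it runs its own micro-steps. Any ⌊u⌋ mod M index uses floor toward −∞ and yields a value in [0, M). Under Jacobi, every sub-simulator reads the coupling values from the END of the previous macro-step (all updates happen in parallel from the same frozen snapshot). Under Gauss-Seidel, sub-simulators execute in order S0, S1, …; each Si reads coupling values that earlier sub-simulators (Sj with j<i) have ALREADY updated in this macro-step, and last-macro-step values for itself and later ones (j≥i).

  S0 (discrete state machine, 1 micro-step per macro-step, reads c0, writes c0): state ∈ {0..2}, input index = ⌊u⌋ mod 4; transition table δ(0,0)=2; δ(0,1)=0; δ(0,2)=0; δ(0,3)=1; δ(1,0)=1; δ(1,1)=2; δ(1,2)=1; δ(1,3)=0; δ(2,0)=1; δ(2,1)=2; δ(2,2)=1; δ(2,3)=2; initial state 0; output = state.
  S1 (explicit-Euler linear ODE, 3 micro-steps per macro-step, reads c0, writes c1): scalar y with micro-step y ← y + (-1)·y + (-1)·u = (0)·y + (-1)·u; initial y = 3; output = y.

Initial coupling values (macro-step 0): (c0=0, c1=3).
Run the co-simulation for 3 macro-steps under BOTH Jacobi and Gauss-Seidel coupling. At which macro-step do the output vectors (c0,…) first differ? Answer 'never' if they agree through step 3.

[Jacobi] macro 1: S0 reads c0=0 → after 1×micro: 2; S1 reads c0=0 → after 3×micro: 0 ⇒ (c0=2, c1=0)
[Jacobi] macro 2: S0 reads c0=2 → after 1×micro: 1; S1 reads c0=2 → after 3×micro: -2 ⇒ (c0=1, c1=-2)
[Jacobi] macro 3: S0 reads c0=1 → after 1×micro: 2; S1 reads c0=1 → after 3×micro: -1 ⇒ (c0=2, c1=-1)
[Gauss-Seidel] macro 1: S0 reads c0=0 → after 1×micro: 2; S1 reads c0=2 → after 3×micro: -2 ⇒ (c0=2, c1=-2)
[Gauss-Seidel] macro 2: S0 reads c0=2 → after 1×micro: 1; S1 reads c0=1 → after 3×micro: -1 ⇒ (c0=1, c1=-1)
[Gauss-Seidel] macro 3: S0 reads c0=1 → after 1×micro: 2; S1 reads c0=2 → after 3×micro: -2 ⇒ (c0=2, c1=-2)

first divergence at macro-step: 1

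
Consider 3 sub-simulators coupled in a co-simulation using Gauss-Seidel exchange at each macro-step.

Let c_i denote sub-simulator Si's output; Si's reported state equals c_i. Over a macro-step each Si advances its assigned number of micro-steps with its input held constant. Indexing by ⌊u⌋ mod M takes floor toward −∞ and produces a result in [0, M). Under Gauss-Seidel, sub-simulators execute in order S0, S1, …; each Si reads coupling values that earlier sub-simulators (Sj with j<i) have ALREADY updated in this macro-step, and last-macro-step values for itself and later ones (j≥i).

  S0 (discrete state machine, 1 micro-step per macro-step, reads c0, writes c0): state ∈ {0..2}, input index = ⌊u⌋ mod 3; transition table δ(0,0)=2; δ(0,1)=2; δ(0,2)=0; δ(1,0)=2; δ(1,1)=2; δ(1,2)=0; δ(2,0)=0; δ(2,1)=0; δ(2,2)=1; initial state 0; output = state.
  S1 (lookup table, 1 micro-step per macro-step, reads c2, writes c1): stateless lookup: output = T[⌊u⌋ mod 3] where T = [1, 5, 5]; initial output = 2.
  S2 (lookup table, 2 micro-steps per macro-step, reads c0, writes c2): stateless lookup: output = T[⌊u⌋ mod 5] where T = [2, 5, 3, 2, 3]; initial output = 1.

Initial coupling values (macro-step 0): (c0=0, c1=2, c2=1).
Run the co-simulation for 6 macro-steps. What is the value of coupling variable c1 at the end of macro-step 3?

c1 at macro-step 3 = 5

macro 1: S0 reads c0=0 → after 1×micro: 2; S1 reads c2=1 → after 1×micro: 5; S2 reads c0=2 → after 2×micro: 3 ⇒ (c0=2, c1=5, c2=3)
macro 2: S0 reads c0=2 → after 1×micro: 1; S1 reads c2=3 → after 1×micro: 1; S2 reads c0=1 → after 2×micro: 5 ⇒ (c0=1, c1=1, c2=5)
macro 3: S0 reads c0=1 → after 1×micro: 2; S1 reads c2=5 → after 1×micro: 5; S2 reads c0=2 → after 2×micro: 3 ⇒ (c0=2, c1=5, c2=3)
macro 4: S0 reads c0=2 → after 1×micro: 1; S1 reads c2=3 → after 1×micro: 1; S2 reads c0=1 → after 2×micro: 5 ⇒ (c0=1, c1=1, c2=5)
macro 5: S0 reads c0=1 → after 1×micro: 2; S1 reads c2=5 → after 1×micro: 5; S2 reads c0=2 → after 2×micro: 3 ⇒ (c0=2, c1=5, c2=3)
macro 6: S0 reads c0=2 → after 1×micro: 1; S1 reads c2=3 → after 1×micro: 1; S2 reads c0=1 → after 2×micro: 5 ⇒ (c0=1, c1=1, c2=5)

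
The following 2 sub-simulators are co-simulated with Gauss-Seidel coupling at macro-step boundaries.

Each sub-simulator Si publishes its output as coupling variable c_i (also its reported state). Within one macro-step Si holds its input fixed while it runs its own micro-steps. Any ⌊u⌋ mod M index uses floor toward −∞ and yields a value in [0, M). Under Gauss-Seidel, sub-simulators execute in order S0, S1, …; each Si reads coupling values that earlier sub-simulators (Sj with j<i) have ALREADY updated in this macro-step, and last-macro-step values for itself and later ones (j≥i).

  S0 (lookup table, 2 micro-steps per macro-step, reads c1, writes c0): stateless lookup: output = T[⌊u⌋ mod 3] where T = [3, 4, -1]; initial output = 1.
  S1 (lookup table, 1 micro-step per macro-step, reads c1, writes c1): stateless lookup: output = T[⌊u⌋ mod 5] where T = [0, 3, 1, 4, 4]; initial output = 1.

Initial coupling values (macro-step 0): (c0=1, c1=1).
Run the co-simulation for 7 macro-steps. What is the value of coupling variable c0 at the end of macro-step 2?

c0 at macro-step 2 = 3

macro 1: S0 reads c1=1 → after 2×micro: 4; S1 reads c1=1 → after 1×micro: 3 ⇒ (c0=4, c1=3)
macro 2: S0 reads c1=3 → after 2×micro: 3; S1 reads c1=3 → after 1×micro: 4 ⇒ (c0=3, c1=4)
macro 3: S0 reads c1=4 → after 2×micro: 4; S1 reads c1=4 → after 1×micro: 4 ⇒ (c0=4, c1=4)
macro 4: S0 reads c1=4 → after 2×micro: 4; S1 reads c1=4 → after 1×micro: 4 ⇒ (c0=4, c1=4)
macro 5: S0 reads c1=4 → after 2×micro: 4; S1 reads c1=4 → after 1×micro: 4 ⇒ (c0=4, c1=4)
macro 6: S0 reads c1=4 → after 2×micro: 4; S1 reads c1=4 → after 1×micro: 4 ⇒ (c0=4, c1=4)
macro 7: S0 reads c1=4 → after 2×micro: 4; S1 reads c1=4 → after 1×micro: 4 ⇒ (c0=4, c1=4)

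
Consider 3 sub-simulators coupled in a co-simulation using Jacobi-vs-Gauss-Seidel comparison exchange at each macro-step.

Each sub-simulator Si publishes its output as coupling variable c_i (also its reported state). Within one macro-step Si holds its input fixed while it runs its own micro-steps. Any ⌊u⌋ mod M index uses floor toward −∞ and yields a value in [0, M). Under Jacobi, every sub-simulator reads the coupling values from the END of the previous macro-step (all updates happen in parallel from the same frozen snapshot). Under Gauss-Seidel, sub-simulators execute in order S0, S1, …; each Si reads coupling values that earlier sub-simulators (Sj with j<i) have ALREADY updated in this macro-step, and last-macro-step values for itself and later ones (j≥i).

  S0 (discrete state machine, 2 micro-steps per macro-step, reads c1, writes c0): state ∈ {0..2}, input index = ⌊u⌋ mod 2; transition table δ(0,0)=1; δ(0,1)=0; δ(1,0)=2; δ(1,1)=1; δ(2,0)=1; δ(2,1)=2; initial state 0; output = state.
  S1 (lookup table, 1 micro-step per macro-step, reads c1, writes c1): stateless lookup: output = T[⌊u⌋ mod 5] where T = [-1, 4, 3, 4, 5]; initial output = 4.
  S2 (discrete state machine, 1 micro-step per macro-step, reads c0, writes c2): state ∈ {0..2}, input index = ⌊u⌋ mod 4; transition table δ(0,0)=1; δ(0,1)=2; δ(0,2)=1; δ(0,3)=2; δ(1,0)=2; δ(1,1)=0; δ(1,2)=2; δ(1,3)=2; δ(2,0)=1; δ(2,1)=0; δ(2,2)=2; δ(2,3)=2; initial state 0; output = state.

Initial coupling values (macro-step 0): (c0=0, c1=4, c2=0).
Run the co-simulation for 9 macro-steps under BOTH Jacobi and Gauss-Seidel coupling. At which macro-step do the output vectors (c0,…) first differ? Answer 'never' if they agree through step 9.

[Jacobi] macro 1: S0 reads c1=4 → after 2×micro: 2; S1 reads c1=4 → after 1×micro: 5; S2 reads c0=0 → after 1×micro: 1 ⇒ (c0=2, c1=5, c2=1)
[Jacobi] macro 2: S0 reads c1=5 → after 2×micro: 2; S1 reads c1=5 → after 1×micro: -1; S2 reads c0=2 → after 1×micro: 2 ⇒ (c0=2, c1=-1, c2=2)
[Jacobi] macro 3: S0 reads c1=-1 → after 2×micro: 2; S1 reads c1=-1 → after 1×micro: 5; S2 reads c0=2 → after 1×micro: 2 ⇒ (c0=2, c1=5, c2=2)
[Jacobi] macro 4: S0 reads c1=5 → after 2×micro: 2; S1 reads c1=5 → after 1×micro: -1; S2 reads c0=2 → after 1×micro: 2 ⇒ (c0=2, c1=-1, c2=2)
[Jacobi] macro 5: S0 reads c1=-1 → after 2×micro: 2; S1 reads c1=-1 → after 1×micro: 5; S2 reads c0=2 → after 1×micro: 2 ⇒ (c0=2, c1=5, c2=2)
[Jacobi] macro 6: S0 reads c1=5 → after 2×micro: 2; S1 reads c1=5 → after 1×micro: -1; S2 reads c0=2 → after 1×micro: 2 ⇒ (c0=2, c1=-1, c2=2)
[Jacobi] macro 7: S0 reads c1=-1 → after 2×micro: 2; S1 reads c1=-1 → after 1×micro: 5; S2 reads c0=2 → after 1×micro: 2 ⇒ (c0=2, c1=5, c2=2)
[Jacobi] macro 8: S0 reads c1=5 → after 2×micro: 2; S1 reads c1=5 → after 1×micro: -1; S2 reads c0=2 → after 1×micro: 2 ⇒ (c0=2, c1=-1, c2=2)
[Jacobi] macro 9: S0 reads c1=-1 → after 2×micro: 2; S1 reads c1=-1 → after 1×micro: 5; S2 reads c0=2 → after 1×micro: 2 ⇒ (c0=2, c1=5, c2=2)
[Gauss-Seidel] macro 1: S0 reads c1=4 → after 2×micro: 2; S1 reads c1=4 → after 1×micro: 5; S2 reads c0=2 → after 1×micro: 1 ⇒ (c0=2, c1=5, c2=1)
[Gauss-Seidel] macro 2: S0 reads c1=5 → after 2×micro: 2; S1 reads c1=5 → after 1×micro: -1; S2 reads c0=2 → after 1×micro: 2 ⇒ (c0=2, c1=-1, c2=2)
[Gauss-Seidel] macro 3: S0 reads c1=-1 → after 2×micro: 2; S1 reads c1=-1 → after 1×micro: 5; S2 reads c0=2 → after 1×micro: 2 ⇒ (c0=2, c1=5, c2=2)
[Gauss-Seidel] macro 4: S0 reads c1=5 → after 2×micro: 2; S1 reads c1=5 → after 1×micro: -1; S2 reads c0=2 → after 1×micro: 2 ⇒ (c0=2, c1=-1, c2=2)
[Gauss-Seidel] macro 5: S0 reads c1=-1 → after 2×micro: 2; S1 reads c1=-1 → after 1×micro: 5; S2 reads c0=2 → after 1×micro: 2 ⇒ (c0=2, c1=5, c2=2)
[Gauss-Seidel] macro 6: S0 reads c1=5 → after 2×micro: 2; S1 reads c1=5 → after 1×micro: -1; S2 reads c0=2 → after 1×micro: 2 ⇒ (c0=2, c1=-1, c2=2)
[Gauss-Seidel] macro 7: S0 reads c1=-1 → after 2×micro: 2; S1 reads c1=-1 → after 1×micro: 5; S2 reads c0=2 → after 1×micro: 2 ⇒ (c0=2, c1=5, c2=2)
[Gauss-Seidel] macro 8: S0 reads c1=5 → after 2×micro: 2; S1 reads c1=5 → after 1×micro: -1; S2 reads c0=2 → after 1×micro: 2 ⇒ (c0=2, c1=-1, c2=2)
[Gauss-Seidel] macro 9: S0 reads c1=-1 → after 2×micro: 2; S1 reads c1=-1 → after 1×micro: 5; S2 reads c0=2 → after 1×micro: 2 ⇒ (c0=2, c1=5, c2=2)

first divergence at macro-step: never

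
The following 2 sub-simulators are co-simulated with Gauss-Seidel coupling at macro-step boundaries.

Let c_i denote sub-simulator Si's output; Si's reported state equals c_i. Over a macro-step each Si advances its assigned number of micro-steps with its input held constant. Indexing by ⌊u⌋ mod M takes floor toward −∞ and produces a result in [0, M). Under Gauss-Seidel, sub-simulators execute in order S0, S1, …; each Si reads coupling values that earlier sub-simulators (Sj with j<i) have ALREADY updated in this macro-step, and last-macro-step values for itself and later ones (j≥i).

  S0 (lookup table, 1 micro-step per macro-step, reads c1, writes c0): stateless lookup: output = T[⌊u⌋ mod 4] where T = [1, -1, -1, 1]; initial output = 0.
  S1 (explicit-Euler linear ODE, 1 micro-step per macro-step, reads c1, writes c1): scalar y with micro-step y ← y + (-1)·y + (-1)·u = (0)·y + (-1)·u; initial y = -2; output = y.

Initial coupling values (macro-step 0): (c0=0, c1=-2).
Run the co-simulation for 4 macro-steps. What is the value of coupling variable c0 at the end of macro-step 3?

macro 1: S0 reads c1=-2 → after 1×micro: -1; S1 reads c1=-2 → after 1×micro: 2 ⇒ (c0=-1, c1=2)
macro 2: S0 reads c1=2 → after 1×micro: -1; S1 reads c1=2 → after 1×micro: -2 ⇒ (c0=-1, c1=-2)
macro 3: S0 reads c1=-2 → after 1×micro: -1; S1 reads c1=-2 → after 1×micro: 2 ⇒ (c0=-1, c1=2)
macro 4: S0 reads c1=2 → after 1×micro: -1; S1 reads c1=2 → after 1×micro: -2 ⇒ (c0=-1, c1=-2)

c0 at macro-step 3 = -1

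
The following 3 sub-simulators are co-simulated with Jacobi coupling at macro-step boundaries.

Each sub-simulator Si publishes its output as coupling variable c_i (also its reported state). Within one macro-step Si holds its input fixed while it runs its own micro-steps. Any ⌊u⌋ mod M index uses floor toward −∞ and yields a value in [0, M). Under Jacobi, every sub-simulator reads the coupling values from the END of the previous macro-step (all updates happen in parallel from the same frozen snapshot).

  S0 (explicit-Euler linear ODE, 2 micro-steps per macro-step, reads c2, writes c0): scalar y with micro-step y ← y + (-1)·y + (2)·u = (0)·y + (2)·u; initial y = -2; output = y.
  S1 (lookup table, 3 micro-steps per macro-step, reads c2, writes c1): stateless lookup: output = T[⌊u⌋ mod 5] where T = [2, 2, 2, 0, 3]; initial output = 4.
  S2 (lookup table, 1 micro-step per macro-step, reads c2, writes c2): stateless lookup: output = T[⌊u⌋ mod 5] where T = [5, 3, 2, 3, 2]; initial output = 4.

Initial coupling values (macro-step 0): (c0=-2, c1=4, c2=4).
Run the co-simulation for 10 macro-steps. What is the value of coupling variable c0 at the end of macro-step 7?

c0 at macro-step 7 = 4

macro 1: S0 reads c2=4 → after 2×micro: 8; S1 reads c2=4 → after 3×micro: 3; S2 reads c2=4 → after 1×micro: 2 ⇒ (c0=8, c1=3, c2=2)
macro 2: S0 reads c2=2 → after 2×micro: 4; S1 reads c2=2 → after 3×micro: 2; S2 reads c2=2 → after 1×micro: 2 ⇒ (c0=4, c1=2, c2=2)
macro 3: S0 reads c2=2 → after 2×micro: 4; S1 reads c2=2 → after 3×micro: 2; S2 reads c2=2 → after 1×micro: 2 ⇒ (c0=4, c1=2, c2=2)
macro 4: S0 reads c2=2 → after 2×micro: 4; S1 reads c2=2 → after 3×micro: 2; S2 reads c2=2 → after 1×micro: 2 ⇒ (c0=4, c1=2, c2=2)
macro 5: S0 reads c2=2 → after 2×micro: 4; S1 reads c2=2 → after 3×micro: 2; S2 reads c2=2 → after 1×micro: 2 ⇒ (c0=4, c1=2, c2=2)
macro 6: S0 reads c2=2 → after 2×micro: 4; S1 reads c2=2 → after 3×micro: 2; S2 reads c2=2 → after 1×micro: 2 ⇒ (c0=4, c1=2, c2=2)
macro 7: S0 reads c2=2 → after 2×micro: 4; S1 reads c2=2 → after 3×micro: 2; S2 reads c2=2 → after 1×micro: 2 ⇒ (c0=4, c1=2, c2=2)
macro 8: S0 reads c2=2 → after 2×micro: 4; S1 reads c2=2 → after 3×micro: 2; S2 reads c2=2 → after 1×micro: 2 ⇒ (c0=4, c1=2, c2=2)
macro 9: S0 reads c2=2 → after 2×micro: 4; S1 reads c2=2 → after 3×micro: 2; S2 reads c2=2 → after 1×micro: 2 ⇒ (c0=4, c1=2, c2=2)
macro 10: S0 reads c2=2 → after 2×micro: 4; S1 reads c2=2 → after 3×micro: 2; S2 reads c2=2 → after 1×micro: 2 ⇒ (c0=4, c1=2, c2=2)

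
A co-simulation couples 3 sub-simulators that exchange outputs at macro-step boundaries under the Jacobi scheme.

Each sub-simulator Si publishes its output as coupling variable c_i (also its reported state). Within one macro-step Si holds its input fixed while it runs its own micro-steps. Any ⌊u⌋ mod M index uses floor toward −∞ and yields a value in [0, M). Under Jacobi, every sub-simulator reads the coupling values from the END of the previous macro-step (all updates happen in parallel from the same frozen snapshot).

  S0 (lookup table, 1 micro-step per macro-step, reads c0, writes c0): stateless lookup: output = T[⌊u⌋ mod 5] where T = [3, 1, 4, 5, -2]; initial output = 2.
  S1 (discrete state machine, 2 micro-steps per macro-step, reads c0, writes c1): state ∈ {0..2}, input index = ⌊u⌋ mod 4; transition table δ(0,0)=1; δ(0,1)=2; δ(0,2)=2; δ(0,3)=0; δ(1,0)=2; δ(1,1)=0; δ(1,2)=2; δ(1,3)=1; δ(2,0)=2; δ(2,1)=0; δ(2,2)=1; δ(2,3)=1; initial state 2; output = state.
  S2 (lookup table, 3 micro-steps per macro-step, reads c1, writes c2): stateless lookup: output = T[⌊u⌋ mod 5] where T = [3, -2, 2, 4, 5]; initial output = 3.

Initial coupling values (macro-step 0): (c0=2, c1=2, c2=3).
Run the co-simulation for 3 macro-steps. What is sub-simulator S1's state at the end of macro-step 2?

S1 state at macro-step 2 = 2

macro 1: S0 reads c0=2 → after 1×micro: 4; S1 reads c0=2 → after 2×micro: 2; S2 reads c1=2 → after 3×micro: 2 ⇒ (c0=4, c1=2, c2=2)
macro 2: S0 reads c0=4 → after 1×micro: -2; S1 reads c0=4 → after 2×micro: 2; S2 reads c1=2 → after 3×micro: 2 ⇒ (c0=-2, c1=2, c2=2)
macro 3: S0 reads c0=-2 → after 1×micro: 5; S1 reads c0=-2 → after 2×micro: 2; S2 reads c1=2 → after 3×micro: 2 ⇒ (c0=5, c1=2, c2=2)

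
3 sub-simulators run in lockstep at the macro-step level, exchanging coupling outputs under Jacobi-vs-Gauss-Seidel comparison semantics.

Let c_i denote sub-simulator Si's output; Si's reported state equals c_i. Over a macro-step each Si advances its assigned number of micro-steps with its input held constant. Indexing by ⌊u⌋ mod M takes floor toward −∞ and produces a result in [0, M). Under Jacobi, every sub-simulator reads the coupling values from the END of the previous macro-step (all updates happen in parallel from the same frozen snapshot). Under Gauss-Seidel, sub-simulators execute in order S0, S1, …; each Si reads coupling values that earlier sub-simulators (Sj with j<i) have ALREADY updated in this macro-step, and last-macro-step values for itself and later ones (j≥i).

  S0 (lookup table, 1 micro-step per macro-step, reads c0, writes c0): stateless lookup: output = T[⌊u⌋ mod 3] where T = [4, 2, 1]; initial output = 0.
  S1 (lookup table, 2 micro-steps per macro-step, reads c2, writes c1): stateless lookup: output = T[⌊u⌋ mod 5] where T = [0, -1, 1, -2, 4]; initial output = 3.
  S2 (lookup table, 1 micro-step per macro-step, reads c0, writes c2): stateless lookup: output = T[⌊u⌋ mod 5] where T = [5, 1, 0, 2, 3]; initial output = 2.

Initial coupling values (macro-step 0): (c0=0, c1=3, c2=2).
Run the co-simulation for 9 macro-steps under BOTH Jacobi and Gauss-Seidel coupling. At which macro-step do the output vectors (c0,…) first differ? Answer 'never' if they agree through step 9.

first divergence at macro-step: 1

[Jacobi] macro 1: S0 reads c0=0 → after 1×micro: 4; S1 reads c2=2 → after 2×micro: 1; S2 reads c0=0 → after 1×micro: 5 ⇒ (c0=4, c1=1, c2=5)
[Jacobi] macro 2: S0 reads c0=4 → after 1×micro: 2; S1 reads c2=5 → after 2×micro: 0; S2 reads c0=4 → after 1×micro: 3 ⇒ (c0=2, c1=0, c2=3)
[Jacobi] macro 3: S0 reads c0=2 → after 1×micro: 1; S1 reads c2=3 → after 2×micro: -2; S2 reads c0=2 → after 1×micro: 0 ⇒ (c0=1, c1=-2, c2=0)
[Jacobi] macro 4: S0 reads c0=1 → after 1×micro: 2; S1 reads c2=0 → after 2×micro: 0; S2 reads c0=1 → after 1×micro: 1 ⇒ (c0=2, c1=0, c2=1)
[Jacobi] macro 5: S0 reads c0=2 → after 1×micro: 1; S1 reads c2=1 → after 2×micro: -1; S2 reads c0=2 → after 1×micro: 0 ⇒ (c0=1, c1=-1, c2=0)
[Jacobi] macro 6: S0 reads c0=1 → after 1×micro: 2; S1 reads c2=0 → after 2×micro: 0; S2 reads c0=1 → after 1×micro: 1 ⇒ (c0=2, c1=0, c2=1)
[Jacobi] macro 7: S0 reads c0=2 → after 1×micro: 1; S1 reads c2=1 → after 2×micro: -1; S2 reads c0=2 → after 1×micro: 0 ⇒ (c0=1, c1=-1, c2=0)
[Jacobi] macro 8: S0 reads c0=1 → after 1×micro: 2; S1 reads c2=0 → after 2×micro: 0; S2 reads c0=1 → after 1×micro: 1 ⇒ (c0=2, c1=0, c2=1)
[Jacobi] macro 9: S0 reads c0=2 → after 1×micro: 1; S1 reads c2=1 → after 2×micro: -1; S2 reads c0=2 → after 1×micro: 0 ⇒ (c0=1, c1=-1, c2=0)
[Gauss-Seidel] macro 1: S0 reads c0=0 → after 1×micro: 4; S1 reads c2=2 → after 2×micro: 1; S2 reads c0=4 → after 1×micro: 3 ⇒ (c0=4, c1=1, c2=3)
[Gauss-Seidel] macro 2: S0 reads c0=4 → after 1×micro: 2; S1 reads c2=3 → after 2×micro: -2; S2 reads c0=2 → after 1×micro: 0 ⇒ (c0=2, c1=-2, c2=0)
[Gauss-Seidel] macro 3: S0 reads c0=2 → after 1×micro: 1; S1 reads c2=0 → after 2×micro: 0; S2 reads c0=1 → after 1×micro: 1 ⇒ (c0=1, c1=0, c2=1)
[Gauss-Seidel] macro 4: S0 reads c0=1 → after 1×micro: 2; S1 reads c2=1 → after 2×micro: -1; S2 reads c0=2 → after 1×micro: 0 ⇒ (c0=2, c1=-1, c2=0)
[Gauss-Seidel] macro 5: S0 reads c0=2 → after 1×micro: 1; S1 reads c2=0 → after 2×micro: 0; S2 reads c0=1 → after 1×micro: 1 ⇒ (c0=1, c1=0, c2=1)
[Gauss-Seidel] macro 6: S0 reads c0=1 → after 1×micro: 2; S1 reads c2=1 → after 2×micro: -1; S2 reads c0=2 → after 1×micro: 0 ⇒ (c0=2, c1=-1, c2=0)
[Gauss-Seidel] macro 7: S0 reads c0=2 → after 1×micro: 1; S1 reads c2=0 → after 2×micro: 0; S2 reads c0=1 → after 1×micro: 1 ⇒ (c0=1, c1=0, c2=1)
[Gauss-Seidel] macro 8: S0 reads c0=1 → after 1×micro: 2; S1 reads c2=1 → after 2×micro: -1; S2 reads c0=2 → after 1×micro: 0 ⇒ (c0=2, c1=-1, c2=0)
[Gauss-Seidel] macro 9: S0 reads c0=2 → after 1×micro: 1; S1 reads c2=0 → after 2×micro: 0; S2 reads c0=1 → after 1×micro: 1 ⇒ (c0=1, c1=0, c2=1)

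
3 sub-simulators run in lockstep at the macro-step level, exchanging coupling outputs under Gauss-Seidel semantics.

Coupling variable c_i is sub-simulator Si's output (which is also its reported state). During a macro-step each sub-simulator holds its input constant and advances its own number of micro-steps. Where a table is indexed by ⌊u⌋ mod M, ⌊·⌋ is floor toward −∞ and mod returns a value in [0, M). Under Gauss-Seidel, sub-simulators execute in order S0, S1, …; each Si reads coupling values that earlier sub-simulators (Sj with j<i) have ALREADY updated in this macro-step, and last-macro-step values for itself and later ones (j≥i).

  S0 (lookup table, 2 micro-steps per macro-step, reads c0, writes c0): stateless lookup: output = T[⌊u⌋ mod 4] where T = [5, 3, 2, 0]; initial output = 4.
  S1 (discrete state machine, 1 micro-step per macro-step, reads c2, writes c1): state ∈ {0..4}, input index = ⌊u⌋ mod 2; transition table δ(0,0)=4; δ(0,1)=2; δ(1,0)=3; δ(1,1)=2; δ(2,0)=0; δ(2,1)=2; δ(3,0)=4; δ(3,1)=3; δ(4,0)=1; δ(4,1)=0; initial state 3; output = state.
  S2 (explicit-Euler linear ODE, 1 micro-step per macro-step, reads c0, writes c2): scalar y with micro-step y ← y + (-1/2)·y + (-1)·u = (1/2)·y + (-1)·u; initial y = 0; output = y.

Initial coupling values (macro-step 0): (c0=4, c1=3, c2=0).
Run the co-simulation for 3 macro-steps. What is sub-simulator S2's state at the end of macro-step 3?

macro 1: S0 reads c0=4 → after 2×micro: 5; S1 reads c2=0 → after 1×micro: 4; S2 reads c0=5 → after 1×micro: -5 ⇒ (c0=5, c1=4, c2=-5)
macro 2: S0 reads c0=5 → after 2×micro: 3; S1 reads c2=-5 → after 1×micro: 0; S2 reads c0=3 → after 1×micro: -11/2 ⇒ (c0=3, c1=0, c2=-11/2)
macro 3: S0 reads c0=3 → after 2×micro: 0; S1 reads c2=-11/2 → after 1×micro: 4; S2 reads c0=0 → after 1×micro: -11/4 ⇒ (c0=0, c1=4, c2=-11/4)

S2 state at macro-step 3 = -11/4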